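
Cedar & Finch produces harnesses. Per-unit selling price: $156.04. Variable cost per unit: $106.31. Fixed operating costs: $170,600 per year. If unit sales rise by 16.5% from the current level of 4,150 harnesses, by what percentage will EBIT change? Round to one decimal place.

+95.2%

At 4,150 units, contribution = 4,150 × $49.73 = $206,379.50.
Operating income = contribution − fixed costs = $206,379.50 − $170,600 = $35,779.50.
Degree of operating leverage = $206,379.50 / $35,779.50 = 5.7681.
So EBIT moves 5.7681 × (+16.5%) = +95.2%.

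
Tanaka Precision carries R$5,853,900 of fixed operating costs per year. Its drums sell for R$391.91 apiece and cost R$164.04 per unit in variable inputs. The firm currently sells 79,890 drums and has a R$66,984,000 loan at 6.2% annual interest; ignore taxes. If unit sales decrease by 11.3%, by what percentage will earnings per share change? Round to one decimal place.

Total contribution margin = 79,890 × R$227.87 = R$18,204,534.30.
Subtracting fixed costs: EBIT = R$18,204,534.30 − R$5,853,900 = R$12,350,634.30.
After interest of R$4,153,008.00, pre-tax earnings = R$8,197,626.30.
DCL = total CM / (EBIT − I) = R$18,204,534.30 / R$8,197,626.30 = 2.2207.
%ΔEPS = DCL × %ΔSales = 2.2207 × -11.3% = -25.1%.

-25.1%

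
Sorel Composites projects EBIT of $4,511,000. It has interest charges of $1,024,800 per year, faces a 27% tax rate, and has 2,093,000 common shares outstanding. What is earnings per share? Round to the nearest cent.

$1.22

Pre-tax income = $4,511,000 − $1,024,800.00 = $3,486,200.00.
Net income = $3,486,200.00 × (1 − 0.27) = $2,544,926.00.
EPS = $2,544,926.00 ÷ 2,093,000 = $1.22.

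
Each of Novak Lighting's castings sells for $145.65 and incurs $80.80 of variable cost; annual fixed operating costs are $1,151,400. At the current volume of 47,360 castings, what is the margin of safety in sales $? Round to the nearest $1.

$4,311,995

Each unit contributes $145.65 − $80.80 = $64.85. Break-even units = $1,151,400 ÷ $64.85 = 17,754.82; break-even revenue = 17,754.82 × $145.65 = $2,585,989.36.
Actual sales revenue = 47,360 × $145.65 = $6,897,984.00.
Margin of safety = $6,897,984.00 − $2,585,989.36 = $4,311,995.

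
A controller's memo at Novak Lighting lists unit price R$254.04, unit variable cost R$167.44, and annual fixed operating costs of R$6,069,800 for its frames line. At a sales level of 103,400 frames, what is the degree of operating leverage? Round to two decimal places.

3.10

Contribution at this volume is 103,400 × R$86.60 = R$8,954,440.00.
EBIT = R$8,954,440.00 − R$6,069,800 = R$2,884,640.00.
So DOL = total CM / EBIT = R$8,954,440.00 / R$2,884,640.00 = 3.1042.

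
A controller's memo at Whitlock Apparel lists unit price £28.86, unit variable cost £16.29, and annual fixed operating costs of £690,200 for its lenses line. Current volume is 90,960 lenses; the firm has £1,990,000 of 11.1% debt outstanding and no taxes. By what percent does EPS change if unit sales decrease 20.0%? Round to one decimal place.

Contribution at this volume is 90,960 × £12.57 = £1,143,367.20.
Operating income = contribution − fixed costs = £1,143,367.20 − £690,200 = £453,167.20.
After interest of £220,890.00, pre-tax earnings = £232,277.20.
Degree of combined leverage = contribution ÷ (EBIT − I) = £1,143,367.20 ÷ £232,277.20 = 4.9224.
%ΔEPS = DCL × %ΔSales = 4.9224 × -20.0% = -98.4%.

-98.4%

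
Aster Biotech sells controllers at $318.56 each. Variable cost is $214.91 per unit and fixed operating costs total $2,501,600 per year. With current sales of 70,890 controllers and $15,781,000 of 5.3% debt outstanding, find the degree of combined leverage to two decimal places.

Total contribution margin = 70,890 × $103.65 = $7,347,748.50.
Operating income = contribution − fixed costs = $7,347,748.50 − $2,501,600 = $4,846,148.50. Interest = $836,393.00.
DOL = $7,347,748.50 ÷ $4,846,148.50 = 1.5162; DFL = $4,846,148.50 ÷ $4,009,755.50 = 1.2086.
DCL = DOL × DFL = 1.5162 × 1.2086 = 1.8325.

1.83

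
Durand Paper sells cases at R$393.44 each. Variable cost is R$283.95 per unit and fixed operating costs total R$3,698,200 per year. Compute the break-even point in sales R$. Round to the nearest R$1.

Contribution margin per unit = R$393.44 − R$283.95 = R$109.49, a CM ratio of R$109.49 ÷ R$393.44 = 0.2783.
Break-even revenue = fixed costs × price ÷ CM = R$3,698,200 × R$393.44 ÷ R$109.49 = R$13,289,066.

R$13,289,066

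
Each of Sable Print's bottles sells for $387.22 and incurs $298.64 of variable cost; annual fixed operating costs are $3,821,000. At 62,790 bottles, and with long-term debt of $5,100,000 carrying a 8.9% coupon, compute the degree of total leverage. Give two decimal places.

4.32

Contribution at this volume is 62,790 × $88.58 = $5,561,938.20.
Subtracting fixed costs: EBIT = $5,561,938.20 − $3,821,000 = $1,740,938.20. Interest = $453,900.00.
DOL = $5,561,938.20 ÷ $1,740,938.20 = 3.1948; DFL = $1,740,938.20 ÷ $1,287,038.20 = 1.3527.
DCL = DOL × DFL = 3.1948 × 1.3527 = 4.3216.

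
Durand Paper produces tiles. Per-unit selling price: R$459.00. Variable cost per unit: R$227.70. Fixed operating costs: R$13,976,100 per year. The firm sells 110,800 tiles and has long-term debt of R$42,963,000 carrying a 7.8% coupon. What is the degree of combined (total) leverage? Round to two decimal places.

3.09

Contribution at this volume is 110,800 × R$231.30 = R$25,628,040.00.
EBIT = R$25,628,040.00 − R$13,976,100 = R$11,651,940.00. Interest = R$3,351,114.00.
DOL = R$25,628,040.00 ÷ R$11,651,940.00 = 2.1995; DFL = R$11,651,940.00 ÷ R$8,300,826.00 = 1.4037.
DCL = DOL × DFL = 2.1995 × 1.4037 = 3.0874.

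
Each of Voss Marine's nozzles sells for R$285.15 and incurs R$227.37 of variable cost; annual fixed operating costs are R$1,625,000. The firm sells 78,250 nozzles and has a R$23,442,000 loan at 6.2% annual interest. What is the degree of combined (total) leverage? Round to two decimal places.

3.13

At 78,250 units, contribution = 78,250 × R$57.78 = R$4,521,285.00.
EBIT = R$4,521,285.00 − R$1,625,000 = R$2,896,285.00. Interest = R$1,453,404.00.
DOL = R$4,521,285.00 ÷ R$2,896,285.00 = 1.5611; DFL = R$2,896,285.00 ÷ R$1,442,881.00 = 2.0073.
Combined leverage = 1.5611 × 2.0073 = 3.1336.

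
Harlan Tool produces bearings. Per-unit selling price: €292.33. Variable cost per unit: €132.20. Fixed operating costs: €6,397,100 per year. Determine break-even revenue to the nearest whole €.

€11,678,413

Contribution margin per unit = €292.33 − €132.20 = €160.13, a CM ratio of €160.13 ÷ €292.33 = 0.5478.
Break-even sales = FC ÷ CM ratio = €6,397,100 × €292.33 / €160.13 = €11,678,413.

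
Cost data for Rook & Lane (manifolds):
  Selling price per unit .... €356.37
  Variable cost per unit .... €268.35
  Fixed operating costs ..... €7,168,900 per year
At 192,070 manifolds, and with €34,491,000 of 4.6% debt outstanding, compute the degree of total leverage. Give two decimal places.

Total contribution margin = 192,070 × €88.02 = €16,906,001.40.
Operating income = contribution − fixed costs = €16,906,001.40 − €7,168,900 = €9,737,101.40. Interest = €1,586,586.00, so EBIT − I = €8,150,515.40.
Degree of total leverage = total CM / (EBIT − interest) = €16,906,001.40 / €8,150,515.40 = 2.0742.

2.07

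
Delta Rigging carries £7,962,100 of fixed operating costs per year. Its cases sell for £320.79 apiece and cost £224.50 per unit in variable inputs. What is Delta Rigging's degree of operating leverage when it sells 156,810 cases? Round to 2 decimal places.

Total contribution margin = 156,810 × £96.29 = £15,099,234.90.
Operating income = contribution − fixed costs = £15,099,234.90 − £7,962,100 = £7,137,134.90.
DOL = contribution ÷ EBIT = £15,099,234.90 ÷ £7,137,134.90 = 2.1156.

2.12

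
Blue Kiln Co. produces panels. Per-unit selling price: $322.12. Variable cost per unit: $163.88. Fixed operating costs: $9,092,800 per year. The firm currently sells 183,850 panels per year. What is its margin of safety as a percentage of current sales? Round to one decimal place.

68.7%

Each unit contributes $322.12 − $163.88 = $158.24. Break-even units = $9,092,800 ÷ $158.24 = 57,462.08; break-even revenue = 57,462.08 × $322.12 = $18,509,686.15.
Current sales = 183,850 × $322.12 = $59,221,762.00.
Margin of safety = ($59,221,762.00 − $18,509,686.15) ÷ $59,221,762.00 = 68.7%.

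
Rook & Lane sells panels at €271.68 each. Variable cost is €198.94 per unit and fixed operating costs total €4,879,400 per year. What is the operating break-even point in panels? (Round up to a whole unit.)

67,081 panels

Contribution margin per unit = €271.68 − €198.94 = €72.74.
Units to break even: €4,879,400 ÷ €72.74 = 67,080.01, rounded up to 67,081.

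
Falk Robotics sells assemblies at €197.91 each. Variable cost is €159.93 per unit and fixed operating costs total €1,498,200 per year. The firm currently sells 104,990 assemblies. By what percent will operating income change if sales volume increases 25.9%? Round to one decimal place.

At 104,990 units, contribution = 104,990 × €37.98 = €3,987,520.20.
Subtracting fixed costs: EBIT = €3,987,520.20 − €1,498,200 = €2,489,320.20.
So DOL = total CM / EBIT = €3,987,520.20 / €2,489,320.20 = 1.6019.
Operating income changes by 1.6019 × +25.9% = +41.5%.

+41.5%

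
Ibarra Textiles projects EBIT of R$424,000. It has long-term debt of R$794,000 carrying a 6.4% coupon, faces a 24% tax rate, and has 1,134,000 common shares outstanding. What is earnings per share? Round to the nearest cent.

R$0.25

Interest = R$50,816.00, so EBT = R$424,000 − R$50,816.00 = R$373,184.00.
After tax at 24%: net income = R$373,184.00 × 0.76 = R$283,619.84.
EPS = R$283,619.84 ÷ 1,134,000 = R$0.25.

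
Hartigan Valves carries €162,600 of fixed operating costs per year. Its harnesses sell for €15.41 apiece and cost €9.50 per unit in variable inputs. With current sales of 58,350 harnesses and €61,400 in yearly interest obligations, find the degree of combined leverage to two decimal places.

2.85

Contribution at this volume is 58,350 × €5.91 = €344,848.50.
EBIT = €344,848.50 − €162,600 = €182,248.50. Interest = €61,400.00.
DOL = €344,848.50 ÷ €182,248.50 = 1.8922; DFL = €182,248.50 ÷ €120,848.50 = 1.5081.
Combined leverage = 1.8922 × 1.5081 = 2.8536.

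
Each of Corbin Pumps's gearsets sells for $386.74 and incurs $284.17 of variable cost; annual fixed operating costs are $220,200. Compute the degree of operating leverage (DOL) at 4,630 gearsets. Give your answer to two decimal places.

At 4,630 units, contribution = 4,630 × $102.57 = $474,899.10.
Subtracting fixed costs: EBIT = $474,899.10 − $220,200 = $254,699.10.
So DOL = total CM / EBIT = $474,899.10 / $254,699.10 = 1.8645.

1.86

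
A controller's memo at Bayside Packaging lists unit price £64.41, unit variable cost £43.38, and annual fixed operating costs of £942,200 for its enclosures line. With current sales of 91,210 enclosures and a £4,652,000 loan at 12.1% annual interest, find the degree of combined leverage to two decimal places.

4.64

Total contribution margin = 91,210 × £21.03 = £1,918,146.30.
EBIT = £1,918,146.30 − £942,200 = £975,946.30. Interest = £562,892.00, so EBIT − I = £413,054.30.
DCL = contribution ÷ (EBIT − I) = £1,918,146.30 ÷ £413,054.30 = 4.6438.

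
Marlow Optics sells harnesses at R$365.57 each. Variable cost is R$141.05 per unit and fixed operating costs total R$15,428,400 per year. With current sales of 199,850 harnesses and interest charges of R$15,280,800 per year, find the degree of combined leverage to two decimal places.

Contribution at this volume is 199,850 × R$224.52 = R$44,870,322.00.
Subtracting fixed costs: EBIT = R$44,870,322.00 − R$15,428,400 = R$29,441,922.00. Interest = R$15,280,800.00, so EBIT − I = R$14,161,122.00.
Degree of total leverage = total CM / (EBIT − interest) = R$44,870,322.00 / R$14,161,122.00 = 3.1686.

3.17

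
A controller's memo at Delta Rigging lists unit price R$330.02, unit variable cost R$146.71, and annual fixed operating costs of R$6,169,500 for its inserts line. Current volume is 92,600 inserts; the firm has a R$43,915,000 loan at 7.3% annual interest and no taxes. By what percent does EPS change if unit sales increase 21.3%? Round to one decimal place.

+47.6%

Total contribution margin = 92,600 × R$183.31 = R$16,974,506.00.
Subtracting fixed costs: EBIT = R$16,974,506.00 − R$6,169,500 = R$10,805,006.00.
After interest of R$3,205,795.00, pre-tax earnings = R$7,599,211.00.
Degree of combined leverage = contribution ÷ (EBIT − I) = R$16,974,506.00 ÷ R$7,599,211.00 = 2.2337.
%ΔEPS = DCL × %ΔSales = 2.2337 × +21.3% = +47.6%.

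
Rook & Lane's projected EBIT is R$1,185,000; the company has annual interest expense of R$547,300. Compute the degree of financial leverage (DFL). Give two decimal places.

1.86

Interest = R$547,300.00.
Degree of financial leverage = EBIT / (EBIT − interest) = R$1,185,000 / R$637,700.00 = 1.8582.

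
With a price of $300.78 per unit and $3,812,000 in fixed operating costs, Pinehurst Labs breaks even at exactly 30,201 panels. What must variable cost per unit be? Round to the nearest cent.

$174.56

Contribution per unit must be FC / Q = $3,812,000 / 30,201 = $126.2210.
Hence VC = price − CM = $300.78 − $126.2210 = $174.56.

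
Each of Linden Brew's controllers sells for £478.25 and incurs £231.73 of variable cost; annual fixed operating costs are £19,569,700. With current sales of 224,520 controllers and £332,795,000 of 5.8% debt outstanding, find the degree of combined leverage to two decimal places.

3.36

Contribution at this volume is 224,520 × £246.52 = £55,348,670.40.
Operating income = contribution − fixed costs = £55,348,670.40 − £19,569,700 = £35,778,970.40. Interest = £19,302,110.00, so EBIT − I = £16,476,860.40.
Degree of total leverage = total CM / (EBIT − interest) = £55,348,670.40 / £16,476,860.40 = 3.3592.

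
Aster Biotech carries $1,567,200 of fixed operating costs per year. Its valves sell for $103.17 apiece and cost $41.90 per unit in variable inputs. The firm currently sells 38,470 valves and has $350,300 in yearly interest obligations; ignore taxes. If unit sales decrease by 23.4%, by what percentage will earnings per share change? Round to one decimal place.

-125.5%

Total contribution margin = 38,470 × $61.27 = $2,357,056.90.
EBIT = $2,357,056.90 − $1,567,200 = $789,856.90.
After interest of $350,300.00, pre-tax earnings = $439,556.90.
DCL = total CM / (EBIT − I) = $2,357,056.90 / $439,556.90 = 5.3623.
EPS therefore changes by 5.3623 × (-23.4%) = -125.5%.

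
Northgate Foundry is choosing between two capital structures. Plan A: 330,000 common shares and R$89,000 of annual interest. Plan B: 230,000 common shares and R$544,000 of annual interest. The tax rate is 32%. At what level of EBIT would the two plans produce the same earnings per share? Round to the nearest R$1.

R$1,590,500

Set EPS_A = EPS_B: (EBIT − R$89,000)(1 − 0.32) ÷ 330,000 = (EBIT − R$544,000)(1 − 0.32) ÷ 230,000.
The (1 − t) factor cancels: (EBIT − 89,000) × 230,000 = (EBIT − 544,000) × 330,000.
EBIT × (330,000 − 230,000) = 544,000 × 330,000 − 89,000 × 230,000 = 159,050,000,000, so EBIT = 159,050,000,000 ÷ 100,000 = 1,590,500.00.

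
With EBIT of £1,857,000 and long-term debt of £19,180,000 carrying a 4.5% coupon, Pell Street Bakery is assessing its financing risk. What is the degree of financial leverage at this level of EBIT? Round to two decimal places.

Interest = £863,100.00.
DFL = EBIT ÷ (EBIT − I) = £1,857,000 ÷ (£1,857,000 − £863,100.00) = £1,857,000 ÷ £993,900.00 = 1.8684.

1.87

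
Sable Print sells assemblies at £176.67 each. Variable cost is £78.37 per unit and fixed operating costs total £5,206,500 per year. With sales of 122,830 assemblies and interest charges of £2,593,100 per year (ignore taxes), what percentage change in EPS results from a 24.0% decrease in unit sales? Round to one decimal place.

Contribution at this volume is 122,830 × £98.30 = £12,074,189.00.
Operating income = contribution − fixed costs = £12,074,189.00 − £5,206,500 = £6,867,689.00.
Interest = £2,593,100.00, so EBIT − I = £4,274,589.00.
DCL = total CM / (EBIT − I) = £12,074,189.00 / £4,274,589.00 = 2.8246.
%ΔEPS = DCL × %ΔSales = 2.8246 × -24.0% = -67.8%.

-67.8%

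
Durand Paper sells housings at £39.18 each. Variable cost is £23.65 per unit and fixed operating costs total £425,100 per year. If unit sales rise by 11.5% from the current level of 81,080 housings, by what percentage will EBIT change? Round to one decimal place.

+17.4%

At 81,080 units, contribution = 81,080 × £15.53 = £1,259,172.40.
Operating income = contribution − fixed costs = £1,259,172.40 − £425,100 = £834,072.40.
Degree of operating leverage = £1,259,172.40 / £834,072.40 = 1.5097.
%ΔEBIT = DOL × %ΔSales = 1.5097 × +11.5% = +17.4%.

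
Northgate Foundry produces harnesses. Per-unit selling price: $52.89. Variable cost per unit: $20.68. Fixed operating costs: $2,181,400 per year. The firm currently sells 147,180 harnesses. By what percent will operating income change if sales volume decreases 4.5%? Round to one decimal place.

-8.3%

Contribution at this volume is 147,180 × $32.21 = $4,740,667.80.
Subtracting fixed costs: EBIT = $4,740,667.80 − $2,181,400 = $2,559,267.80.
DOL = contribution ÷ EBIT = $4,740,667.80 ÷ $2,559,267.80 = 1.8524.
Operating income changes by 1.8524 × -4.5% = -8.3%.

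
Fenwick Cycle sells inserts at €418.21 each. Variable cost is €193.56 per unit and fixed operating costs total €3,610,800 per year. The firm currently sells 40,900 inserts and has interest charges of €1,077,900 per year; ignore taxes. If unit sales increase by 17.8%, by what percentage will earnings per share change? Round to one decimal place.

+36.3%

At 40,900 units, contribution = 40,900 × €224.65 = €9,188,185.00.
EBIT = €9,188,185.00 − €3,610,800 = €5,577,385.00.
After interest of €1,077,900.00, pre-tax earnings = €4,499,485.00.
DCL = total CM / (EBIT − I) = €9,188,185.00 / €4,499,485.00 = 2.0421.
%ΔEPS = DCL × %ΔSales = 2.0421 × +17.8% = +36.3%.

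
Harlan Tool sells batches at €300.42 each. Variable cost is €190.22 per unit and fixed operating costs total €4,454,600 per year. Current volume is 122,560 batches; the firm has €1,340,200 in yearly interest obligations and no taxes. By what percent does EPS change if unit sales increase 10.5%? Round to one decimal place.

+18.4%

Contribution at this volume is 122,560 × €110.20 = €13,506,112.00.
Operating income = contribution − fixed costs = €13,506,112.00 − €4,454,600 = €9,051,512.00.
Interest = €1,340,200.00, so EBIT − I = €7,711,312.00.
DCL = total CM / (EBIT − I) = €13,506,112.00 / €7,711,312.00 = 1.7515.
%ΔEPS = DCL × %ΔSales = 1.7515 × +10.5% = +18.4%.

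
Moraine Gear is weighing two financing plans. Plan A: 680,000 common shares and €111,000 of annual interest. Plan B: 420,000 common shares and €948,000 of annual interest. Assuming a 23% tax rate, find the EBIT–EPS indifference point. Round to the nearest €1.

€2,300,077

Set EPS_A = EPS_B: (EBIT − €111,000)(1 − 0.23) ÷ 680,000 = (EBIT − €948,000)(1 − 0.23) ÷ 420,000.
The (1 − t) factor cancels: (EBIT − 111,000) × 420,000 = (EBIT − 948,000) × 680,000.
Solving, EBIT = (948,000·680,000 − 111,000·420,000) / (680,000 − 420,000) = 598,020,000,000 / 260,000 = 2,300,076.92.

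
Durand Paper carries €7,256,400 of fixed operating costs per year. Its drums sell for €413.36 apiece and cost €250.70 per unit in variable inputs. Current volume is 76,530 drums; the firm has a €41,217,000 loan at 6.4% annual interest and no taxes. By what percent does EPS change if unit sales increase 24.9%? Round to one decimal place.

Total contribution margin = 76,530 × €162.66 = €12,448,369.80.
Subtracting fixed costs: EBIT = €12,448,369.80 − €7,256,400 = €5,191,969.80.
After interest of €2,637,888.00, pre-tax earnings = €2,554,081.80.
Degree of combined leverage = contribution ÷ (EBIT − I) = €12,448,369.80 ÷ €2,554,081.80 = 4.8739.
EPS therefore changes by 4.8739 × (+24.9%) = +121.4%.

+121.4%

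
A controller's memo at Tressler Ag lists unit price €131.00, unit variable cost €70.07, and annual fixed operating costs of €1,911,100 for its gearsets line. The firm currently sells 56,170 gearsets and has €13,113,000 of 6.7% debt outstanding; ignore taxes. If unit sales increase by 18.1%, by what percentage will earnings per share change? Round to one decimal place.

Contribution at this volume is 56,170 × €60.93 = €3,422,438.10.
EBIT = €3,422,438.10 − €1,911,100 = €1,511,338.10.
After interest of €878,571.00, pre-tax earnings = €632,767.10.
DCL = total CM / (EBIT − I) = €3,422,438.10 / €632,767.10 = 5.4087.
%ΔEPS = DCL × %ΔSales = 5.4087 × +18.1% = +97.9%.

+97.9%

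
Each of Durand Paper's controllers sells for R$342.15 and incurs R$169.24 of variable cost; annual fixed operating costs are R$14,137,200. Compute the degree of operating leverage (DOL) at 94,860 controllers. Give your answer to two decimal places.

Total contribution margin = 94,860 × R$172.91 = R$16,402,242.60.
Operating income = contribution − fixed costs = R$16,402,242.60 − R$14,137,200 = R$2,265,042.60.
Degree of operating leverage = R$16,402,242.60 / R$2,265,042.60 = 7.2415.

7.24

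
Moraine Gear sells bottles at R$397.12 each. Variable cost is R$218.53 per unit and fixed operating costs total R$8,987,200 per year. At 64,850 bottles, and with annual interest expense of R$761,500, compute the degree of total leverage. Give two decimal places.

6.32

At 64,850 units, contribution = 64,850 × R$178.59 = R$11,581,561.50.
Operating income = contribution − fixed costs = R$11,581,561.50 − R$8,987,200 = R$2,594,361.50. Interest = R$761,500.00.
DOL = R$11,581,561.50 ÷ R$2,594,361.50 = 4.4641; DFL = R$2,594,361.50 ÷ R$1,832,861.50 = 1.4155.
DCL = DOL × DFL = 4.4641 × 1.4155 = 6.3189.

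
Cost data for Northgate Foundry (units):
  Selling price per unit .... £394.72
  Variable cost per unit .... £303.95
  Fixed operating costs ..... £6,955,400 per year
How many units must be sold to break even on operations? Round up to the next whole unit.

76,627 units

Contribution margin per unit = £394.72 − £303.95 = £90.77.
Units to break even: £6,955,400 ÷ £90.77 = 76,626.64, rounded up to 76,627.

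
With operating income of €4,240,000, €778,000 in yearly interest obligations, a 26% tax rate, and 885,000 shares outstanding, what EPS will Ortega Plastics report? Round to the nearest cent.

Interest = €778,000.00, so EBT = €4,240,000 − €778,000.00 = €3,462,000.00.
Net income = €3,462,000.00 × (1 − 0.26) = €2,561,880.00.
EPS = €2,561,880.00 ÷ 885,000 = €2.89.

€2.89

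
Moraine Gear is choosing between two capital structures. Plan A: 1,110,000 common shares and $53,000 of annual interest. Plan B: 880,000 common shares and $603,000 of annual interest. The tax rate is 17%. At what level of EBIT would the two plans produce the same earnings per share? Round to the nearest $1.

$2,707,348

Set EPS_A = EPS_B: (EBIT − $53,000)(1 − 0.17) ÷ 1,110,000 = (EBIT − $603,000)(1 − 0.17) ÷ 880,000.
Cancelling (1 − t) and cross-multiplying: 880,000·(EBIT − 53,000) = 1,110,000·(EBIT − 603,000).
EBIT × (1,110,000 − 880,000) = 603,000 × 1,110,000 − 53,000 × 880,000 = 622,690,000,000, so EBIT = 622,690,000,000 ÷ 230,000 = 2,707,347.83.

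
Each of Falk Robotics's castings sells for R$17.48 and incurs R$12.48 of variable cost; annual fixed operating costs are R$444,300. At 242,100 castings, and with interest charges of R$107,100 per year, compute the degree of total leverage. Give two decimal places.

Contribution at this volume is 242,100 × R$5.00 = R$1,210,500.00.
Subtracting fixed costs: EBIT = R$1,210,500.00 − R$444,300 = R$766,200.00. Interest = R$107,100.00.
DOL = R$1,210,500.00 ÷ R$766,200.00 = 1.5799; DFL = R$766,200.00 ÷ R$659,100.00 = 1.1625.
DCL = DOL × DFL = 1.5799 × 1.1625 = 1.8366.

1.84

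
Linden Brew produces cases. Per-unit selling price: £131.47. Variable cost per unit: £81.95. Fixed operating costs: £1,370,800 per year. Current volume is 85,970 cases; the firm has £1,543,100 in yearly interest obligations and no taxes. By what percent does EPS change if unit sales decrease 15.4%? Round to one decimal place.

Contribution at this volume is 85,970 × £49.52 = £4,257,234.40.
Subtracting fixed costs: EBIT = £4,257,234.40 − £1,370,800 = £2,886,434.40.
After interest of £1,543,100.00, pre-tax earnings = £1,343,334.40.
Degree of combined leverage = contribution ÷ (EBIT − I) = £4,257,234.40 ÷ £1,343,334.40 = 3.1692.
%ΔEPS = DCL × %ΔSales = 3.1692 × -15.4% = -48.8%.

-48.8%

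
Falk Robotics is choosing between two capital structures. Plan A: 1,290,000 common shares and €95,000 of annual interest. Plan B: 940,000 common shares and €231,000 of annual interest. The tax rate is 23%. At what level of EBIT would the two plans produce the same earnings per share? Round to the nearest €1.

At indifference, (EBIT − 95,000)(1 − t)/1,290,000 = (EBIT − 231,000)(1 − t)/940,000.
The (1 − t) factor cancels: (EBIT − 95,000) × 940,000 = (EBIT − 231,000) × 1,290,000.
EBIT × (1,290,000 − 940,000) = 231,000 × 1,290,000 − 95,000 × 940,000 = 208,690,000,000, so EBIT = 208,690,000,000 ÷ 350,000 = 596,257.14.

€596,257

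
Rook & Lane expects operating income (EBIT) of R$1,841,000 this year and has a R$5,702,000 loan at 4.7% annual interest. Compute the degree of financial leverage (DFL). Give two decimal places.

1.17

Interest = R$267,994.00.
Degree of financial leverage = EBIT / (EBIT − interest) = R$1,841,000 / R$1,573,006.00 = 1.1704.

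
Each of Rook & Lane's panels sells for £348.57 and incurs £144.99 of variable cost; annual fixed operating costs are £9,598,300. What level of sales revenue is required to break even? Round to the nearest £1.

CM per unit = £348.57 − £144.99 = £203.58; CM ratio = £203.58 / £348.57 = 0.5840.
Break-even sales = FC ÷ CM ratio = £9,598,300 × £348.57 / £203.58 = £16,434,225.

£16,434,225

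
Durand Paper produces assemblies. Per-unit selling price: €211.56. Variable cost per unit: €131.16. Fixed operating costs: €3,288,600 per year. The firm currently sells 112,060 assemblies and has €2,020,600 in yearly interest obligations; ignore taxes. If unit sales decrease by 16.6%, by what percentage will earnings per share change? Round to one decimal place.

-40.4%

Total contribution margin = 112,060 × €80.40 = €9,009,624.00.
EBIT = €9,009,624.00 − €3,288,600 = €5,721,024.00.
Interest = €2,020,600.00, so EBIT − I = €3,700,424.00.
DCL = total CM / (EBIT − I) = €9,009,624.00 / €3,700,424.00 = 2.4348.
EPS therefore changes by 2.4348 × (-16.6%) = -40.4%.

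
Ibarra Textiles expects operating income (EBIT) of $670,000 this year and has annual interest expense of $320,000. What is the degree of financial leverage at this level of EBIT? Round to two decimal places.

1.91

Interest = $320,000.00.
Degree of financial leverage = EBIT / (EBIT − interest) = $670,000 / $350,000.00 = 1.9143.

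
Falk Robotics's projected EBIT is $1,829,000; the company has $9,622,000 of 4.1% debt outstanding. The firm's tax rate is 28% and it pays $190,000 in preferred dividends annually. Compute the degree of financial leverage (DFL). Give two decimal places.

1.56

Annual interest charges come to $394,502.00.
Pre-tax preferred-dividend burden = $190,000 ÷ (1 − 0.28) = $263,888.89.
DFL = EBIT ÷ [EBIT − I − D_p/(1−t)] = $1,829,000 ÷ [$1,829,000 − $394,502.00 − $263,888.89] = $1,829,000 ÷ $1,170,609.11 = 1.5624.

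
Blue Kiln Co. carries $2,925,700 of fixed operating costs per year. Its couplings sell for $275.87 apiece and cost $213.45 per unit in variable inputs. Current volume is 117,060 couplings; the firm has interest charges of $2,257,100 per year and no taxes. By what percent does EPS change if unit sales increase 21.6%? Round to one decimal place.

Total contribution margin = 117,060 × $62.42 = $7,306,885.20.
EBIT = $7,306,885.20 − $2,925,700 = $4,381,185.20.
Interest = $2,257,100.00, so EBIT − I = $2,124,085.20.
DCL = total CM / (EBIT − I) = $7,306,885.20 / $2,124,085.20 = 3.4400.
%ΔEPS = DCL × %ΔSales = 3.4400 × +21.6% = +74.3%.

+74.3%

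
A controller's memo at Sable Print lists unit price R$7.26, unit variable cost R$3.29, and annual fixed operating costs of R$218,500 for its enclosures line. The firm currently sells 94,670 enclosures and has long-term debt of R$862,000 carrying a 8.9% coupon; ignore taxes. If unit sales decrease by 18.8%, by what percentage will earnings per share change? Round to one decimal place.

At 94,670 units, contribution = 94,670 × R$3.97 = R$375,839.90.
Subtracting fixed costs: EBIT = R$375,839.90 − R$218,500 = R$157,339.90.
After interest of R$76,718.00, pre-tax earnings = R$80,621.90.
Degree of combined leverage = contribution ÷ (EBIT − I) = R$375,839.90 ÷ R$80,621.90 = 4.6618.
EPS therefore changes by 4.6618 × (-18.8%) = -87.6%.

-87.6%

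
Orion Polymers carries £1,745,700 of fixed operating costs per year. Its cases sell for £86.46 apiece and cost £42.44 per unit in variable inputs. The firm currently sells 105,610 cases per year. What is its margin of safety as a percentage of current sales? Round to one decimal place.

Unit CM = price − variable cost = £86.46 − £42.44 = £44.02. Break-even units = £1,745,700 ÷ £44.02 = 39,656.97; break-even revenue = 39,656.97 × £86.46 = £3,428,741.98.
Actual sales revenue = 105,610 × £86.46 = £9,131,040.60.
Margin of safety = (£9,131,040.60 − £3,428,741.98) ÷ £9,131,040.60 = 62.4%.

62.4%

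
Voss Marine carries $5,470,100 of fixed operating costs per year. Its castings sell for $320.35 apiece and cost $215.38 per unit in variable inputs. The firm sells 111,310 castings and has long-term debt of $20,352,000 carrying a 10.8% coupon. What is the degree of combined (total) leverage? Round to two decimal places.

2.91

Contribution at this volume is 111,310 × $104.97 = $11,684,210.70.
Subtracting fixed costs: EBIT = $11,684,210.70 − $5,470,100 = $6,214,110.70. Interest = $2,198,016.00, so EBIT − I = $4,016,094.70.
Degree of total leverage = total CM / (EBIT − interest) = $11,684,210.70 / $4,016,094.70 = 2.9093.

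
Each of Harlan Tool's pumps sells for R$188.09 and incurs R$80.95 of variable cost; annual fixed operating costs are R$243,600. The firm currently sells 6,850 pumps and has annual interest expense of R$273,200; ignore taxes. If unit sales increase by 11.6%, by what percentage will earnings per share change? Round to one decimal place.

+39.2%

Total contribution margin = 6,850 × R$107.14 = R$733,909.00.
Operating income = contribution − fixed costs = R$733,909.00 − R$243,600 = R$490,309.00.
After interest of R$273,200.00, pre-tax earnings = R$217,109.00.
Degree of combined leverage = contribution ÷ (EBIT − I) = R$733,909.00 ÷ R$217,109.00 = 3.3804.
EPS therefore changes by 3.3804 × (+11.6%) = +39.2%.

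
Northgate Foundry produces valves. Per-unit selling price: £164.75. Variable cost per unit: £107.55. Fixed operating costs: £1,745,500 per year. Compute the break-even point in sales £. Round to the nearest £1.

£5,027,467

CM per unit = £164.75 − £107.55 = £57.20; CM ratio = £57.20 / £164.75 = 0.3472.
Break-even revenue = fixed costs × price ÷ CM = £1,745,500 × £164.75 ÷ £57.20 = £5,027,467.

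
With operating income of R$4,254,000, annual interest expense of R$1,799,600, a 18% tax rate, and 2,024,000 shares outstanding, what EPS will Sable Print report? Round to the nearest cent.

Interest = R$1,799,600.00, so EBT = R$4,254,000 − R$1,799,600.00 = R$2,454,400.00.
Net income = R$2,454,400.00 × (1 − 0.18) = R$2,012,608.00.
EPS = R$2,012,608.00 ÷ 2,024,000 = R$0.99.

R$0.99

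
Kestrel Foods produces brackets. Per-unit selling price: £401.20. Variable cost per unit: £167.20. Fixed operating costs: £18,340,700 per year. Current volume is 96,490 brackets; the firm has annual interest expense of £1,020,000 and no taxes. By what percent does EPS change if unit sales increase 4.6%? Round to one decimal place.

At 96,490 units, contribution = 96,490 × £234.00 = £22,578,660.00.
Operating income = contribution − fixed costs = £22,578,660.00 − £18,340,700 = £4,237,960.00.
After interest of £1,020,000.00, pre-tax earnings = £3,217,960.00.
Degree of combined leverage = contribution ÷ (EBIT − I) = £22,578,660.00 ÷ £3,217,960.00 = 7.0165.
EPS therefore changes by 7.0165 × (+4.6%) = +32.3%.

+32.3%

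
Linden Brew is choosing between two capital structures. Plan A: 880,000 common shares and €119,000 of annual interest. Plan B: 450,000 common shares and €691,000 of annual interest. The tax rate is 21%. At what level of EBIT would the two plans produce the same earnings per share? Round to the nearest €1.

€1,289,605

Set EPS_A = EPS_B: (EBIT − €119,000)(1 − 0.21) ÷ 880,000 = (EBIT − €691,000)(1 − 0.21) ÷ 450,000.
Cancelling (1 − t) and cross-multiplying: 450,000·(EBIT − 119,000) = 880,000·(EBIT − 691,000).
Solving, EBIT = (691,000·880,000 − 119,000·450,000) / (880,000 − 450,000) = 554,530,000,000 / 430,000 = 1,289,604.65.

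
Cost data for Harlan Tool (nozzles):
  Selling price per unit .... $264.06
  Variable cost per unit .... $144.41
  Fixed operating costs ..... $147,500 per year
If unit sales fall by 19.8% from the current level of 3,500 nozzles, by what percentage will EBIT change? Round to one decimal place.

-30.6%

Total contribution margin = 3,500 × $119.65 = $418,775.00.
Subtracting fixed costs: EBIT = $418,775.00 − $147,500 = $271,275.00.
DOL = contribution ÷ EBIT = $418,775.00 ÷ $271,275.00 = 1.5437.
So EBIT moves 1.5437 × (-19.8%) = -30.6%.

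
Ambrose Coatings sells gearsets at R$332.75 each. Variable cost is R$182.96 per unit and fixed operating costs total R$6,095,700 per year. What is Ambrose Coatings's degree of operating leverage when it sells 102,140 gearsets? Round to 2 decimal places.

1.66

Contribution at this volume is 102,140 × R$149.79 = R$15,299,550.60.
Subtracting fixed costs: EBIT = R$15,299,550.60 − R$6,095,700 = R$9,203,850.60.
DOL = contribution ÷ EBIT = R$15,299,550.60 ÷ R$9,203,850.60 = 1.6623.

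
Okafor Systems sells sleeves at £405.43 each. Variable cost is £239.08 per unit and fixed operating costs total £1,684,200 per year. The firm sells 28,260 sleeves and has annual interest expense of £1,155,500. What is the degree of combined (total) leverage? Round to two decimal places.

2.53

Total contribution margin = 28,260 × £166.35 = £4,701,051.00.
Operating income = contribution − fixed costs = £4,701,051.00 − £1,684,200 = £3,016,851.00. Interest = £1,155,500.00.
DOL = £4,701,051.00 ÷ £3,016,851.00 = 1.5583; DFL = £3,016,851.00 ÷ £1,861,351.00 = 1.6208.
DCL = DOL × DFL = 1.5583 × 1.6208 = 2.5257.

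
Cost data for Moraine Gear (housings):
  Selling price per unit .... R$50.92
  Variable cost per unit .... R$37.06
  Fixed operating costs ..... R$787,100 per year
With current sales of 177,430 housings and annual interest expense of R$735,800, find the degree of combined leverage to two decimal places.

2.63

Total contribution margin = 177,430 × R$13.86 = R$2,459,179.80.
Subtracting fixed costs: EBIT = R$2,459,179.80 − R$787,100 = R$1,672,079.80. Interest = R$735,800.00, so EBIT − I = R$936,279.80.
DCL = contribution ÷ (EBIT − I) = R$2,459,179.80 ÷ R$936,279.80 = 2.6265.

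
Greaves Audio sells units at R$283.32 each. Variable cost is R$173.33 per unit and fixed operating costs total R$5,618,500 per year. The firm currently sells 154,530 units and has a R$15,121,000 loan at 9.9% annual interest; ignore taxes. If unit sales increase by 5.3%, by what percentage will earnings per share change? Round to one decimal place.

Total contribution margin = 154,530 × R$109.99 = R$16,996,754.70.
Subtracting fixed costs: EBIT = R$16,996,754.70 − R$5,618,500 = R$11,378,254.70.
After interest of R$1,496,979.00, pre-tax earnings = R$9,881,275.70.
Degree of combined leverage = contribution ÷ (EBIT − I) = R$16,996,754.70 ÷ R$9,881,275.70 = 1.7201.
%ΔEPS = DCL × %ΔSales = 1.7201 × +5.3% = +9.1%.

+9.1%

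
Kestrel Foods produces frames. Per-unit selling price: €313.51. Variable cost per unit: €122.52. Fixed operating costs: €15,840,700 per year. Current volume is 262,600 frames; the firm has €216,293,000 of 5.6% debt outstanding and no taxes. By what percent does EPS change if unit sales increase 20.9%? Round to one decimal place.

Contribution at this volume is 262,600 × €190.99 = €50,153,974.00.
EBIT = €50,153,974.00 − €15,840,700 = €34,313,274.00.
After interest of €12,112,408.00, pre-tax earnings = €22,200,866.00.
Degree of combined leverage = contribution ÷ (EBIT − I) = €50,153,974.00 ÷ €22,200,866.00 = 2.2591.
EPS therefore changes by 2.2591 × (+20.9%) = +47.2%.

+47.2%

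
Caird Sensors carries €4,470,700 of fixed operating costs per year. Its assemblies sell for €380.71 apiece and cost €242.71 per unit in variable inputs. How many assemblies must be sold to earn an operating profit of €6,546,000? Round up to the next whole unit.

79,832 assemblies

Unit CM = price − variable cost = €380.71 − €242.71 = €138.00.
Need Q such that Q × €138.00 − €4,470,700 = €6,546,000, i.e. Q = €11,016,700 / €138.00 = 79,831.16 → 79,832.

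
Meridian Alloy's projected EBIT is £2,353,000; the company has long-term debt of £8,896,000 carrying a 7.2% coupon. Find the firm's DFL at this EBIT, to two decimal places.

1.37

Annual interest charges come to £640,512.00.
Degree of financial leverage = EBIT / (EBIT − interest) = £2,353,000 / £1,712,488.00 = 1.3740.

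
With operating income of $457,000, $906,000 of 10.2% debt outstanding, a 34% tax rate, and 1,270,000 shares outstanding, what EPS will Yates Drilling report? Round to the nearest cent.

Interest = $92,412.00, so EBT = $457,000 − $92,412.00 = $364,588.00.
Net income = $364,588.00 × (1 − 0.34) = $240,628.08.
Per share: $240,628.08 / 1,270,000 shares = $0.19.

$0.19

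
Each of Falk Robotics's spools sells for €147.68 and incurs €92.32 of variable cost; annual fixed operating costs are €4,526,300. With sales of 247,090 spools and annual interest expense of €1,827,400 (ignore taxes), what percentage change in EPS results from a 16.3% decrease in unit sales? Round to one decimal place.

-30.4%

At 247,090 units, contribution = 247,090 × €55.36 = €13,678,902.40.
EBIT = €13,678,902.40 − €4,526,300 = €9,152,602.40.
After interest of €1,827,400.00, pre-tax earnings = €7,325,202.40.
Degree of combined leverage = contribution ÷ (EBIT − I) = €13,678,902.40 ÷ €7,325,202.40 = 1.8674.
EPS therefore changes by 1.8674 × (-16.3%) = -30.4%.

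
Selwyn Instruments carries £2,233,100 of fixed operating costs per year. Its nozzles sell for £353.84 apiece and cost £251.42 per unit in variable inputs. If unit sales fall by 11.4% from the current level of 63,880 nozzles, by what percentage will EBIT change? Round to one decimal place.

-17.3%

Total contribution margin = 63,880 × £102.42 = £6,542,589.60.
EBIT = £6,542,589.60 − £2,233,100 = £4,309,489.60.
So DOL = total CM / EBIT = £6,542,589.60 / £4,309,489.60 = 1.5182.
Operating income changes by 1.5182 × -11.4% = -17.3%.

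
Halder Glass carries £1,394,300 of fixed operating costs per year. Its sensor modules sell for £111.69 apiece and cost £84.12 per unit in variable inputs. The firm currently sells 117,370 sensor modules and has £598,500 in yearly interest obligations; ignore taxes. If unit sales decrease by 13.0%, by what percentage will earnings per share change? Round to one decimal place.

-33.8%

At 117,370 units, contribution = 117,370 × £27.57 = £3,235,890.90.
EBIT = £3,235,890.90 − £1,394,300 = £1,841,590.90.
After interest of £598,500.00, pre-tax earnings = £1,243,090.90.
Degree of combined leverage = contribution ÷ (EBIT − I) = £3,235,890.90 ÷ £1,243,090.90 = 2.6031.
%ΔEPS = DCL × %ΔSales = 2.6031 × -13.0% = -33.8%.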